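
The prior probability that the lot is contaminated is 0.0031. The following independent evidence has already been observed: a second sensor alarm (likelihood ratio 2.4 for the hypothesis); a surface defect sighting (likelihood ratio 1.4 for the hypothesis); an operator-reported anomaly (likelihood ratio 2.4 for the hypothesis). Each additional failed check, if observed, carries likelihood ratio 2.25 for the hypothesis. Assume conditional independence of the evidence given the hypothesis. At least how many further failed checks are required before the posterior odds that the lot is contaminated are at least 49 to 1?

10

Prior odds = 0.0031/0.9969 = 31/9969.
Combined Bayes factor of the evidence already in hand = 2.4 × 1.4 × 2.4 = 8.064.
Odds after that evidence = (31/9969) × 8.064 = 10416/415375.
Target odds = 49.
Need 2.25ⁿ ≥ 49 ÷ (10416/415375) = 2907625/1488.
2.25⁹ = 387420489/262144 falls short of 2907625/1488 but 2.25¹⁰ ≈3325.26 reaches it, so n = 10.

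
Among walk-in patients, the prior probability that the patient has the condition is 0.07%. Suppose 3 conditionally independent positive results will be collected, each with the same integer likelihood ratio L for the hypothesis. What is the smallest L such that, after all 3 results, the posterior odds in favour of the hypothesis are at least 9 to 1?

24

Prior odds = 0.0007/0.9993 = 7/9993.
Target odds = 9.
Need L³ ≥ 9 ÷ (7/9993) = 89937/7.
23³ = 12167 < 89937/7 ≤ 13824 = 24³, so L = 24.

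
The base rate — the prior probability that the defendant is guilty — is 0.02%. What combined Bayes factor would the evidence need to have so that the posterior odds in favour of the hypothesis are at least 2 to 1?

9998

Prior odds = 0.0002/0.9998 = 1/4999.
Target odds = 2.
Required Bayes factor = 2 ÷ (1/4999) = 9998.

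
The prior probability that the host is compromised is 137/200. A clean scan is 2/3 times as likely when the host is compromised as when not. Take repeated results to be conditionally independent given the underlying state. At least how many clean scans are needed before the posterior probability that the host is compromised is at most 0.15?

Prior odds: 0.685 ÷ 0.315 = 137/63.
Likelihood ratio per clean scan = 2/3.
Target posterior odds = 0.15/0.85 = 3/17.
Need (137/63) × (2/3)ⁿ ≤ 3/17, i.e. (2/3)ⁿ ≤ 189/2329.
(2/3)⁶ = 64/729 is still above 189/2329 but (2/3)⁷ = 128/2187 is at or below it, so n = 7.

7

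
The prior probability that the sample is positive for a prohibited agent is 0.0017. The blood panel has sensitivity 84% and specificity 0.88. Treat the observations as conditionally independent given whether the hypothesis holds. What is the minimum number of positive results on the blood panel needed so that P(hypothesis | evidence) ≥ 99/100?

Prior odds = 0.0017/0.9983 = 17/9983.
False-positive rate = 1 − 0.88 = 0.12; likelihood ratio of a positive = 0.84/0.12 = 7.
Target odds: 0.99 ÷ 0.01 = 99.
Need (17/9983) × 7ⁿ ≥ 99, i.e. 7ⁿ ≥ 988317/17.
7⁵ = 16807 falls short of 988317/17 but 7⁶ = 117649 reaches it, so n = 6.

6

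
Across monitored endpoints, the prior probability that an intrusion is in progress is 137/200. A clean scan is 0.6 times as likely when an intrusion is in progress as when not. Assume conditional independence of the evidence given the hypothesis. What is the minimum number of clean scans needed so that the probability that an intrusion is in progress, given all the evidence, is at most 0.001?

16

Prior odds = 0.685/0.315 = 137/63.
Likelihood ratio per clean scan = 0.6.
Target posterior odds = 0.001/0.999 = 1/999.
Require 0.6ⁿ ≤ 1/999 ÷ (137/63) = 7/15207.
0.6¹⁵ ≈0.000470185 is still above 7/15207 but 0.6¹⁶ ≈0.000282111 is at or below it, so n = 16.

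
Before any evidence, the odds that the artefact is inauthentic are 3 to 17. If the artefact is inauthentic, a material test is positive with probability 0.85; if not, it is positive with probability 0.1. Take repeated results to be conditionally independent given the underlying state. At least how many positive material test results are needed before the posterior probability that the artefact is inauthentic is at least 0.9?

Prior odds = 3/17.
Likelihood ratio of a positive = 0.85/0.1 = 8.5.
Target posterior odds = 0.9/0.1 = 9.
Require 8.5ⁿ ≥ 9 ÷ (3/17) = 51.
8.5¹ = 8.5 falls short of 51 but 8.5² = 72.25 reaches it, so n = 2.

2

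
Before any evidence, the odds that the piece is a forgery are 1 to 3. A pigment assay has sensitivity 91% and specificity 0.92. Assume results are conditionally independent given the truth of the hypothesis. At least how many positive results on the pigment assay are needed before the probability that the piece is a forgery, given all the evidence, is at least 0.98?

Prior odds = 1/3.
False-positive rate = 1 − 0.92 = 0.08; likelihood ratio of a positive = 0.91/0.08 = 11.375.
Target odds: 0.98 ÷ 0.02 = 49.
Require 11.375ⁿ ≥ 49 ÷ (1/3) = 147.
11.375² = 129.390625 falls short of 147 but 11.375³ = 753571/512 reaches it, so n = 3.

3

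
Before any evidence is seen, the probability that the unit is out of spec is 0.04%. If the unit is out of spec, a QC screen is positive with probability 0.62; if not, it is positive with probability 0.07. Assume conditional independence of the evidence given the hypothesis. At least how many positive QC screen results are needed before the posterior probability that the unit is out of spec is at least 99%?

Prior odds = 0.0004/0.9996 = 1/2499.
Likelihood ratio of a positive = 0.62/0.07 = 62/7.
Target posterior odds = 0.99/0.01 = 99.
Need (1/2499) × (62/7)ⁿ ≥ 99, i.e. (62/7)ⁿ ≥ 247401.
(62/7)⁵ = 916132832/16807 falls short of 247401 but (62/7)⁶ ≈482794 reaches it, so n = 6.

6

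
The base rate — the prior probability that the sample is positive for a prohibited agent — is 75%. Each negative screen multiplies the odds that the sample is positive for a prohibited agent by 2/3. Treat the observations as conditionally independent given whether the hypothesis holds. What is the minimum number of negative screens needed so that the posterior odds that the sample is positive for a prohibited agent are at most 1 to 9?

9

Prior odds: 0.75 ÷ 0.25 = 3.
Likelihood ratio per negative screen = 2/3.
Target odds = 1/9.
Need 3 × (2/3)ⁿ ≤ 1/9, i.e. (2/3)ⁿ ≤ 1/27.
(2/3)⁸ = 256/6561 is still above 1/27 but (2/3)⁹ = 512/19683 is at or below it, so n = 9.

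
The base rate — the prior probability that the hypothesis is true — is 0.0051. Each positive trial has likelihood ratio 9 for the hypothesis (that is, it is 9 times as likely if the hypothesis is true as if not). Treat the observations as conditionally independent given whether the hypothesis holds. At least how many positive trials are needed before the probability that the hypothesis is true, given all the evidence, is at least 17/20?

4

Prior odds: 0.0051 ÷ 0.9949 = 51/9949.
Likelihood ratio per positive trial = 9.
Target odds: 0.85 ÷ 0.15 = 17/3.
Require 9ⁿ ≥ 17/3 ÷ (51/9949) = 9949/9.
9³ = 729 falls short of 9949/9 but 9⁴ = 6561 reaches it, so n = 4.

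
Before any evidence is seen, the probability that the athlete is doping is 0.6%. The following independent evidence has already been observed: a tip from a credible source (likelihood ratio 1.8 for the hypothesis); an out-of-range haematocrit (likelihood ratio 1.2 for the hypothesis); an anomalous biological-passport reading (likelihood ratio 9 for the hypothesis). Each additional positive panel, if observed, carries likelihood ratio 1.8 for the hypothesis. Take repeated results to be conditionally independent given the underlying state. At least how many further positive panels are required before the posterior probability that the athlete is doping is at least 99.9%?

16

Prior odds = 0.006/0.994 = 3/497.
Combined Bayes factor of the evidence already in hand = 1.8 × 1.2 × 9 = 19.44.
Odds after that evidence = (3/497) × 19.44 = 1458/12425.
Target odds = 0.999/0.001 = 999.
Need 1.8ⁿ ≥ 999 ÷ (1458/12425) = 459725/54.
1.8¹⁵ ≈6746.64 falls short of 459725/54 but 1.8¹⁶ ≈12144 reaches it, so n = 16.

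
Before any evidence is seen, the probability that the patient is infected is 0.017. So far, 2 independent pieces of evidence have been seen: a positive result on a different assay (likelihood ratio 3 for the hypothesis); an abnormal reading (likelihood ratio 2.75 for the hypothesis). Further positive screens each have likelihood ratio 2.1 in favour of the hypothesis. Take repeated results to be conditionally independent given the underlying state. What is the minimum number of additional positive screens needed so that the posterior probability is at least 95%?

7

Prior odds = 0.017/0.983 = 17/983.
Combined Bayes factor of the evidence already in hand = 3 × 2.75 = 8.25.
Odds after that evidence = (17/983) × 8.25 = 561/3932.
Target odds = 0.95/0.05 = 19.
Need 2.1ⁿ ≥ 19 ÷ (561/3932) = 74708/561.
2.1⁶ = 85766121/1000000 falls short of 74708/561 but 2.1⁷ ≈180.109 reaches it, so n = 7.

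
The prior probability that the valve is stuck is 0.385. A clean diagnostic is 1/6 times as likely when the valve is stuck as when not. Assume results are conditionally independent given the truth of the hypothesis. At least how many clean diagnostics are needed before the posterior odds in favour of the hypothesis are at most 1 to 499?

4

Prior odds: 0.385 ÷ 0.615 = 77/123.
Likelihood ratio per clean diagnostic = 1/6.
Target odds = 1/499.
Require (1/6)ⁿ ≤ 1/499 ÷ (77/123) = 123/38423.
(1/6)³ = 1/216 is still above 123/38423 but (1/6)⁴ = 1/1296 is at or below it, so n = 4.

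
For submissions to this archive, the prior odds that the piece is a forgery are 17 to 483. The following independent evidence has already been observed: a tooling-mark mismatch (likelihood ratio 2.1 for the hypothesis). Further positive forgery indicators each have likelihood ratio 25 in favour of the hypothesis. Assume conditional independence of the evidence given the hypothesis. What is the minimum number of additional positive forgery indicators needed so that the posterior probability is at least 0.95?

Prior odds = 17/483.
Bayes factor of the evidence already in hand = 2.1.
Odds after that evidence = (17/483) × 2.1 = 17/230.
Target odds = 0.95/0.05 = 19.
Need 25ⁿ ≥ 19 ÷ (17/230) = 4370/17.
25¹ = 25 falls short of 4370/17 but 25² = 625 reaches it, so n = 2.

2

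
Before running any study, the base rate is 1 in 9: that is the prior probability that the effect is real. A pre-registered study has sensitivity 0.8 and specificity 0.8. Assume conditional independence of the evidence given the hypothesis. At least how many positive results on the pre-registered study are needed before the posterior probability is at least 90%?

4

Prior odds = (1/9)/(8/9) = 0.125.
False-positive rate = 1 − 0.8 = 0.2; likelihood ratio of a positive = 0.8/0.2 = 4.
Target posterior odds = 0.9/0.1 = 9.
Require 4ⁿ ≥ 9 ÷ 0.125 = 72.
4³ = 64 falls short of 72 but 4⁴ = 256 reaches it, so n = 4.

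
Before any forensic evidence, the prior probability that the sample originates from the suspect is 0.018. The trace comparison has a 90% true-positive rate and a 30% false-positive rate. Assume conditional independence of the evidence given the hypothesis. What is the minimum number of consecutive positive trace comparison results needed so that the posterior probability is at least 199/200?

Prior odds = 0.018/0.982 = 9/491.
Likelihood ratio of a positive result = 0.9/0.3 = 3.
Target odds: 0.995 ÷ 0.005 = 199.
Require 3ⁿ ≥ 199 ÷ (9/491) = 97709/9.
3⁸ = 6561 falls short of 97709/9 but 3⁹ = 19683 reaches it, so n = 9.

9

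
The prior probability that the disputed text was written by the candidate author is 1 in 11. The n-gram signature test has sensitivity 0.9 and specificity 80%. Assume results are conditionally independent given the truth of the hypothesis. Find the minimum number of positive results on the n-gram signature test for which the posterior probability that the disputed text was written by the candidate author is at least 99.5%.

Prior odds: (1/11) ÷ (10/11) = 0.1.
False-positive rate = 1 − 0.8 = 0.2; likelihood ratio of a positive = 0.9/0.2 = 4.5.
Target odds: 0.995 ÷ 0.005 = 199.
Require 4.5ⁿ ≥ 199 ÷ 0.1 = 1990.
4.5⁵ = 1845.28125 falls short of 1990 but 4.5⁶ = 8303.765625 reaches it, so n = 6.

6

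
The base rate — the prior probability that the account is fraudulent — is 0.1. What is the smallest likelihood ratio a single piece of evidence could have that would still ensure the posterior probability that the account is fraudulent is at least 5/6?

45

Prior odds = 0.1/0.9 = 1/9.
Target odds = (5/6)/(1/6) = 5.
Required Bayes factor = 5 ÷ (1/9) = 45.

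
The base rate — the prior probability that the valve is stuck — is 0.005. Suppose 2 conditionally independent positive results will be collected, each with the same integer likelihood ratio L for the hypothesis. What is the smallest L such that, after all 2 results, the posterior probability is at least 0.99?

Prior odds = 0.005/0.995 = 1/199.
Target odds = 0.99/0.01 = 99.
Need L² ≥ 99 ÷ (1/199) = 19701.
140² = 19600 < 19701 ≤ 19881 = 141², so L = 141.

141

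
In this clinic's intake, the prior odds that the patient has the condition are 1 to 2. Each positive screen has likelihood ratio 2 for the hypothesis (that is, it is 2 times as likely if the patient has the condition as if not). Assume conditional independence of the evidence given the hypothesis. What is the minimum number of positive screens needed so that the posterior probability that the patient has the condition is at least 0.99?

8

Prior odds = 0.5.
Likelihood ratio per positive screen = 2.
Target odds: 0.99 ÷ 0.01 = 99.
Require 2ⁿ ≥ 99 ÷ 0.5 = 198.
2⁷ = 128 falls short of 198 but 2⁸ = 256 reaches it, so n = 8.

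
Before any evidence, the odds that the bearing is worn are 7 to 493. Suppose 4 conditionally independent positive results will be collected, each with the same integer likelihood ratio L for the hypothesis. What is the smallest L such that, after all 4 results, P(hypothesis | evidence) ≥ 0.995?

11

Prior odds = 7/493.
Target odds = 0.995/0.005 = 199.
Need L⁴ ≥ 199 ÷ (7/493) = 98107/7.
10⁴ = 10000 < 98107/7 ≤ 14641 = 11⁴, so L = 11.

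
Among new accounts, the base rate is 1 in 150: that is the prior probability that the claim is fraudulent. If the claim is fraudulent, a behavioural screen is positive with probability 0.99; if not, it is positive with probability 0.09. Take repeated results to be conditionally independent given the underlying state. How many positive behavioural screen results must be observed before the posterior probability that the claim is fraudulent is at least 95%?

4

Prior odds: (1/150) ÷ (149/150) = 1/149.
Likelihood ratio of a positive = 0.99/0.09 = 11.
Target odds: 0.95 ÷ 0.05 = 19.
Need (1/149) × 11ⁿ ≥ 19, i.e. 11ⁿ ≥ 2831.
11³ = 1331 falls short of 2831 but 11⁴ = 14641 reaches it, so n = 4.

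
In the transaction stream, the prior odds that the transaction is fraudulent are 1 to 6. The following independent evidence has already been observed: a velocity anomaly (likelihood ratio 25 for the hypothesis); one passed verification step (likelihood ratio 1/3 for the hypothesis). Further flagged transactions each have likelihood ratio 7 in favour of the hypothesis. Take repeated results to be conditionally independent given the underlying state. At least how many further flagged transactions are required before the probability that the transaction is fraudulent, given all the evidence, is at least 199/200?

Prior odds = 1/6.
Combined Bayes factor of the evidence already in hand = 25 × (1/3) = 25/3.
Odds after that evidence = (1/6) × 25/3 = 25/18.
Target odds = 0.995/0.005 = 199.
Need 7ⁿ ≥ 199 ÷ (25/18) = 143.28.
7² = 49 falls short of 143.28 but 7³ = 343 reaches it, so n = 3.

3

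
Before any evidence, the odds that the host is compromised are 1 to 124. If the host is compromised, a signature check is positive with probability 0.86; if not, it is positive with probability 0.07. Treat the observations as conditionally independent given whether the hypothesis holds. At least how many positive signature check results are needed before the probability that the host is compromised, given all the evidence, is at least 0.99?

Prior odds = 1/124.
Likelihood ratio of a positive = 0.86/0.07 = 86/7.
Target odds: 0.99 ÷ 0.01 = 99.
Require (86/7)ⁿ ≥ 99 ÷ (1/124) = 12276.
(86/7)³ = 636056/343 falls short of 12276 but (86/7)⁴ = 54700816/2401 reaches it, so n = 4.

4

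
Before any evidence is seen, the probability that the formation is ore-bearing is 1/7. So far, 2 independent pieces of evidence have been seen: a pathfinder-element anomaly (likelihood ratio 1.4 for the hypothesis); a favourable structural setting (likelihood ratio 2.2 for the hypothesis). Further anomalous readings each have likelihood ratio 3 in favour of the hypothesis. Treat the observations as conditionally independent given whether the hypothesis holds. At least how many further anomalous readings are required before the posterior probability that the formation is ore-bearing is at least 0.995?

Prior odds = (1/7)/(6/7) = 1/6.
Combined Bayes factor of the evidence already in hand = 1.4 × 2.2 = 3.08.
Odds after that evidence = (1/6) × 3.08 = 77/150.
Target odds = 0.995/0.005 = 199.
Need 3ⁿ ≥ 199 ÷ (77/150) = 29850/77.
3⁵ = 243 falls short of 29850/77 but 3⁶ = 729 reaches it, so n = 6.

6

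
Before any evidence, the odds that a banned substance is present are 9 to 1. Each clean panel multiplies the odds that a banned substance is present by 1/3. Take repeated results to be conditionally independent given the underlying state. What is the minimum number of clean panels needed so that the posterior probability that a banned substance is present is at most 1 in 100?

Prior odds = 9.
Likelihood ratio per clean panel = 1/3.
Target posterior odds = 0.01/0.99 = 1/99.
Require (1/3)ⁿ ≤ 1/99 ÷ 9 = 1/891.
(1/3)⁶ = 1/729 is still above 1/891 but (1/3)⁷ = 1/2187 is at or below it, so n = 7.

7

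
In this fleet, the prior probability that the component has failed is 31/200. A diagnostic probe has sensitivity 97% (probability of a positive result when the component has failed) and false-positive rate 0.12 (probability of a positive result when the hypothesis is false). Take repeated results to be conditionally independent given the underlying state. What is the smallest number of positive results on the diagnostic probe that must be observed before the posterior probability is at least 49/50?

Prior odds: 0.155 ÷ 0.845 = 31/169.
Likelihood ratio of a positive result = 0.97/0.12 = 97/12.
Target odds: 0.98 ÷ 0.02 = 49.
Need (31/169) × (97/12)ⁿ ≥ 49, i.e. (97/12)ⁿ ≥ 8281/31.
(97/12)² = 9409/144 falls short of 8281/31 but (97/12)³ = 912673/1728 reaches it, so n = 3.

3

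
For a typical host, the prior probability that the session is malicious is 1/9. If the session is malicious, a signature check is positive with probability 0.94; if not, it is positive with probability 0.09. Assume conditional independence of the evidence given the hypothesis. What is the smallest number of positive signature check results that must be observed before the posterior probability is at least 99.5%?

Prior odds: (1/9) ÷ (8/9) = 0.125.
Likelihood ratio of a positive = 0.94/0.09 = 94/9.
Target odds: 0.995 ÷ 0.005 = 199.
Need 0.125 × (94/9)ⁿ ≥ 199, i.e. (94/9)ⁿ ≥ 1592.
(94/9)³ = 830584/729 falls short of 1592 but (94/9)⁴ = 78074896/6561 reaches it, so n = 4.

4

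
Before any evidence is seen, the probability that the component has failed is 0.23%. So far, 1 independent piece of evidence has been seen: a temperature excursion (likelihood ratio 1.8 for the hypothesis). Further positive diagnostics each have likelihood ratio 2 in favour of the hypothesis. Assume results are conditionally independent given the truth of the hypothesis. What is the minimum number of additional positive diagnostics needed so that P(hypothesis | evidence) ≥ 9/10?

Prior odds = 0.0023/0.9977 = 23/9977.
Bayes factor of the evidence already in hand = 1.8.
Odds after that evidence = (23/9977) × 1.8 = 207/49885.
Target odds = 0.9/0.1 = 9.
Need 2ⁿ ≥ 9 ÷ (207/49885) = 49885/23.
2¹¹ = 2048 falls short of 49885/23 but 2¹² = 4096 reaches it, so n = 12.

12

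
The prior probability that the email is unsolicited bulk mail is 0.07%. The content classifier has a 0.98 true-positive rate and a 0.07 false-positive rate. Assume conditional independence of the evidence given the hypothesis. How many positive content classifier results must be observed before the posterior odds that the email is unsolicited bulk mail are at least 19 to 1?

Prior odds = 0.0007/0.9993 = 7/9993.
Likelihood ratio of a positive result = 0.98/0.07 = 14.
Target odds = 19.
Need (7/9993) × 14ⁿ ≥ 19, i.e. 14ⁿ ≥ 189867/7.
14³ = 2744 falls short of 189867/7 but 14⁴ = 38416 reaches it, so n = 4.

4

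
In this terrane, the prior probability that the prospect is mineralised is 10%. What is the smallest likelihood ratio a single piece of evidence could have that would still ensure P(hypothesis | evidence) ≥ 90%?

Prior odds = 0.1/0.9 = 1/9.
Target odds = 0.9/0.1 = 9.
Required Bayes factor = 9 ÷ (1/9) = 81.

81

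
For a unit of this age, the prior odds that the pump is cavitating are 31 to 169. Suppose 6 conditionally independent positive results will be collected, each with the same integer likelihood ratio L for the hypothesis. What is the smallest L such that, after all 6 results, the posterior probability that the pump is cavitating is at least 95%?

3

Prior odds = 31/169.
Target odds = 0.95/0.05 = 19.
Need L⁶ ≥ 19 ÷ (31/169) = 3211/31.
2⁶ = 64 < 3211/31 ≤ 729 = 3⁶, so L = 3.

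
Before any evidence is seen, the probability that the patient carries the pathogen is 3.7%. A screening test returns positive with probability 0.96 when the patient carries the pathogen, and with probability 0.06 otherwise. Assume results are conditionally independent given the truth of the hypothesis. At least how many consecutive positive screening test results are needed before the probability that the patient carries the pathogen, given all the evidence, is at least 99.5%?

Prior odds = 0.037/0.963 = 37/963.
Likelihood ratio of a positive result = 0.96/0.06 = 16.
Target posterior odds = 0.995/0.005 = 199.
Require 16ⁿ ≥ 199 ÷ (37/963) = 191637/37.
16³ = 4096 falls short of 191637/37 but 16⁴ = 65536 reaches it, so n = 4.

4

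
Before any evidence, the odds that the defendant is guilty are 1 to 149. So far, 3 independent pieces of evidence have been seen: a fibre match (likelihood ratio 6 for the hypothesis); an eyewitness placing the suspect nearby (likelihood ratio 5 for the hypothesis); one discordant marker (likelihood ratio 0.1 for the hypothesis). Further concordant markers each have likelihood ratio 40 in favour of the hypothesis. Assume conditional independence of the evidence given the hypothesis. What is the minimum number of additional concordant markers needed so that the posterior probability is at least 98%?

3

Prior odds = 1/149.
Combined Bayes factor of the evidence already in hand = 6 × 5 × 0.1 = 3.
Odds after that evidence = (1/149) × 3 = 3/149.
Target odds = 0.98/0.02 = 49.
Need 40ⁿ ≥ 49 ÷ (3/149) = 7301/3.
40² = 1600 falls short of 7301/3 but 40³ = 64000 reaches it, so n = 3.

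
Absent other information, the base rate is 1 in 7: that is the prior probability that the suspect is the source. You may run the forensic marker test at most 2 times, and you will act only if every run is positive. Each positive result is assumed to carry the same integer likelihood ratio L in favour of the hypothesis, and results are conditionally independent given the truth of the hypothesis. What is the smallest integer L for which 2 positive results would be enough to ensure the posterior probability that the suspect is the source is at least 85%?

Prior odds = (1/7)/(6/7) = 1/6.
Target odds = 0.85/0.15 = 17/3.
Need L² ≥ 17/3 ÷ (1/6) = 34.
5² = 25 < 34 ≤ 36 = 6², so L = 6.

6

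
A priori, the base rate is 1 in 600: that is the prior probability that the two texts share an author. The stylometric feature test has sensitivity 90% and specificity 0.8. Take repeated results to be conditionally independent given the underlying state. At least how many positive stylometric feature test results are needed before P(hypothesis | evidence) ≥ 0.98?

7

Prior odds = (1/600)/(599/600) = 1/599.
False-positive rate = 1 − 0.8 = 0.2; likelihood ratio of a positive = 0.9/0.2 = 4.5.
Target posterior odds = 0.98/0.02 = 49.
Need (1/599) × 4.5ⁿ ≥ 49, i.e. 4.5ⁿ ≥ 29351.
4.5⁶ = 8303.765625 falls short of 29351 but 4.5⁷ = 4782969/128 reaches it, so n = 7.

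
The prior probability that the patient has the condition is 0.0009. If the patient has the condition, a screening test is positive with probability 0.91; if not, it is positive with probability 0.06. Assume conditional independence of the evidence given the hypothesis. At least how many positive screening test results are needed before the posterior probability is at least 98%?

5

Prior odds = 0.0009/0.9991 = 9/9991.
Likelihood ratio of a positive = 0.91/0.06 = 91/6.
Target posterior odds = 0.98/0.02 = 49.
Require (91/6)ⁿ ≥ 49 ÷ (9/9991) = 489559/9.
(91/6)⁴ = 68574961/1296 falls short of 489559/9 but (91/6)⁵ ≈802510 reaches it, so n = 5.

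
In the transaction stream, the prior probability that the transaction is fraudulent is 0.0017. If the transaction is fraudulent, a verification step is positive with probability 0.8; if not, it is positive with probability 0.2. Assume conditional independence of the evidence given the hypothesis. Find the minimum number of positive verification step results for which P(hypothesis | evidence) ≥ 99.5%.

9

Prior odds: 0.0017 ÷ 0.9983 = 17/9983.
Likelihood ratio of a positive = 0.8/0.2 = 4.
Target posterior odds = 0.995/0.005 = 199.
Require 4ⁿ ≥ 199 ÷ (17/9983) = 1986617/17.
4⁸ = 65536 falls short of 1986617/17 but 4⁹ = 262144 reaches it, so n = 9.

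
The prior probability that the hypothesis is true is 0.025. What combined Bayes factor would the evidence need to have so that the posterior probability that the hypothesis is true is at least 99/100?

3861

Prior odds = 0.025/0.975 = 1/39.
Target odds = 0.99/0.01 = 99.
Required Bayes factor = 99 ÷ (1/39) = 3861.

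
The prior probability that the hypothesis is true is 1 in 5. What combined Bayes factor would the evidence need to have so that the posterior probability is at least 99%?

396

Prior odds = 0.2/0.8 = 0.25.
Target odds = 0.99/0.01 = 99.
Required Bayes factor = 99 ÷ 0.25 = 396.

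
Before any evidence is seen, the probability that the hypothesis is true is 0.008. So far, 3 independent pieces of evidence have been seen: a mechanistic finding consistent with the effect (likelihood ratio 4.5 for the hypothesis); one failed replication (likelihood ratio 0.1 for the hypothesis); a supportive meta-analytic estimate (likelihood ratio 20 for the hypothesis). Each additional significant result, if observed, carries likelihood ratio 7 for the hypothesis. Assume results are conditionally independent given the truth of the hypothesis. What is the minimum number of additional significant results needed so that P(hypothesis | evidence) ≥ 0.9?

3

Prior odds = 0.008/0.992 = 1/124.
Combined Bayes factor of the evidence already in hand = 4.5 × 0.1 × 20 = 9.
Odds after that evidence = (1/124) × 9 = 9/124.
Target odds = 0.9/0.1 = 9.
Need 7ⁿ ≥ 9 ÷ (9/124) = 124.
7² = 49 falls short of 124 but 7³ = 343 reaches it, so n = 3.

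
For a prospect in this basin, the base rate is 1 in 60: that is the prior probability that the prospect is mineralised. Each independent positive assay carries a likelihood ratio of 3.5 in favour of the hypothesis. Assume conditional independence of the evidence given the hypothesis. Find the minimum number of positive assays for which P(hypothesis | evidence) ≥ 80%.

Prior odds: (1/60) ÷ (59/60) = 1/59.
Likelihood ratio per positive assay = 3.5.
Target posterior odds = 0.8/0.2 = 4.
Require 3.5ⁿ ≥ 4 ÷ (1/59) = 236.
3.5⁴ = 150.0625 falls short of 236 but 3.5⁵ = 525.21875 reaches it, so n = 5.

5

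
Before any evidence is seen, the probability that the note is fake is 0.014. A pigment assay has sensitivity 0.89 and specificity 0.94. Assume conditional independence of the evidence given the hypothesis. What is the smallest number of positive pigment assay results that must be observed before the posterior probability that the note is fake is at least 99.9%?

5

Prior odds = 0.014/0.986 = 7/493.
False-positive rate = 1 − 0.94 = 0.06; likelihood ratio of a positive = 0.89/0.06 = 89/6.
Target posterior odds = 0.999/0.001 = 999.
Require (89/6)ⁿ ≥ 999 ÷ (7/493) = 492507/7.
(89/6)⁴ = 62742241/1296 falls short of 492507/7 but (89/6)⁵ ≈718115 reaches it, so n = 5.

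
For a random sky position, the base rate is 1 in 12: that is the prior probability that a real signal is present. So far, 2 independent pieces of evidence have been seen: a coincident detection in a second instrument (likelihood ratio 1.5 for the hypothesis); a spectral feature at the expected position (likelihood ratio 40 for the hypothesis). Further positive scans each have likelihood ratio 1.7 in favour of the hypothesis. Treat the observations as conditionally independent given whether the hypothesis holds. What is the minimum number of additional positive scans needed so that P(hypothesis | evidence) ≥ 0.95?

Prior odds = (1/12)/(11/12) = 1/11.
Combined Bayes factor of the evidence already in hand = 1.5 × 40 = 60.
Odds after that evidence = (1/11) × 60 = 60/11.
Target odds = 0.95/0.05 = 19.
Need 1.7ⁿ ≥ 19 ÷ (60/11) = 209/60.
1.7² = 2.89 falls short of 209/60 but 1.7³ = 4.913 reaches it, so n = 3.

3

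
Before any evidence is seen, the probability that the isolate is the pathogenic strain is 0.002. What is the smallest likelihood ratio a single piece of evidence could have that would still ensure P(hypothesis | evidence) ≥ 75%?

1497

Prior odds = 0.002/0.998 = 1/499.
Target odds = 0.75/0.25 = 3.
Required Bayes factor = 3 ÷ (1/499) = 1497.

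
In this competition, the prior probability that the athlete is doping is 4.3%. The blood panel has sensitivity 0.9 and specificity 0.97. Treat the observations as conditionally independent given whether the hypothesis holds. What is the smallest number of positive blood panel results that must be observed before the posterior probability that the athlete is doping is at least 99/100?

3

Prior odds: 0.043 ÷ 0.957 = 43/957.
False-positive rate = 1 − 0.97 = 0.03; likelihood ratio of a positive = 0.9/0.03 = 30.
Target posterior odds = 0.99/0.01 = 99.
Need (43/957) × 30ⁿ ≥ 99, i.e. 30ⁿ ≥ 94743/43.
30² = 900 falls short of 94743/43 but 30³ = 27000 reaches it, so n = 3.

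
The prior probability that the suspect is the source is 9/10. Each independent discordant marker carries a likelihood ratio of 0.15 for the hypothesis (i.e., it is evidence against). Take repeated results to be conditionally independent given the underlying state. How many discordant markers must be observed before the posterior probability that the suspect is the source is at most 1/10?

3

Prior odds = 0.9/0.1 = 9.
Likelihood ratio per discordant marker = 0.15.
Target odds: 0.1 ÷ 0.9 = 1/9.
Need 9 × 0.15ⁿ ≤ 1/9, i.e. 0.15ⁿ ≤ 1/81.
0.15² = 0.0225 is still above 1/81 but 0.15³ = 0.003375 is at or below it, so n = 3.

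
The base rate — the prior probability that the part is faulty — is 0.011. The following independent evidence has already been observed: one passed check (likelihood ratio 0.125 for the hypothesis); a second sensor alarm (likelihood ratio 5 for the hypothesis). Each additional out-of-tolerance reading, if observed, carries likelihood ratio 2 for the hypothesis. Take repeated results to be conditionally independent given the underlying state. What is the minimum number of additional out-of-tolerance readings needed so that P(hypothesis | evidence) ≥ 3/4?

Prior odds = 0.011/0.989 = 11/989.
Combined Bayes factor of the evidence already in hand = 0.125 × 5 = 0.625.
Odds after that evidence = (11/989) × 0.625 = 55/7912.
Target odds = 0.75/0.25 = 3.
Need 2ⁿ ≥ 3 ÷ (55/7912) = 23736/55.
2⁸ = 256 falls short of 23736/55 but 2⁹ = 512 reaches it, so n = 9.

9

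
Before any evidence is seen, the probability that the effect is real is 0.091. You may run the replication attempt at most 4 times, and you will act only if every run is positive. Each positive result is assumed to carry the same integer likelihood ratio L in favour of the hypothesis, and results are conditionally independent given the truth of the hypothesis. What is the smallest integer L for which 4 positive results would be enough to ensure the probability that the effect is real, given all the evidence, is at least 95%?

Prior odds = 0.091/0.909 = 91/909.
Target odds = 0.95/0.05 = 19.
Need L⁴ ≥ 19 ÷ (91/909) = 17271/91.
3⁴ = 81 < 17271/91 ≤ 256 = 4⁴, so L = 4.

4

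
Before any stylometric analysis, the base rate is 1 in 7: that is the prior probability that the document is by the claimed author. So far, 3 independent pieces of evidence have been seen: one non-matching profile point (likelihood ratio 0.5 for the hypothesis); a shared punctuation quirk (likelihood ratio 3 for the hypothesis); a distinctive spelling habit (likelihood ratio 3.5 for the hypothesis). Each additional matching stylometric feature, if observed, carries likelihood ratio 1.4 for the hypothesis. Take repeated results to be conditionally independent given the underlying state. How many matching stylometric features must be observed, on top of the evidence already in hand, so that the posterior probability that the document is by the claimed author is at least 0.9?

Prior odds = (1/7)/(6/7) = 1/6.
Combined Bayes factor of the evidence already in hand = 0.5 × 3 × 3.5 = 5.25.
Odds after that evidence = (1/6) × 5.25 = 0.875.
Target odds = 0.9/0.1 = 9.
Need 1.4ⁿ ≥ 9 ÷ 0.875 = 72/7.
1.4⁶ = 117649/15625 falls short of 72/7 but 1.4⁷ = 823543/78125 reaches it, so n = 7.

7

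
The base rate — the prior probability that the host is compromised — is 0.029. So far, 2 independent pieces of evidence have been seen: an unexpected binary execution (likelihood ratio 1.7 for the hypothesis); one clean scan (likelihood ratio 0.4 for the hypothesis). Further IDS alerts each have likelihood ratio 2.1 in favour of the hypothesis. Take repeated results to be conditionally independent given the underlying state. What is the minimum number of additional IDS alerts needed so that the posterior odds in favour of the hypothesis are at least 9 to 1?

9

Prior odds = 0.029/0.971 = 29/971.
Combined Bayes factor of the evidence already in hand = 1.7 × 0.4 = 0.68.
Odds after that evidence = (29/971) × 0.68 = 493/24275.
Target odds = 9.
Need 2.1ⁿ ≥ 9 ÷ (493/24275) = 218475/493.
2.1⁸ ≈378.229 falls short of 218475/493 but 2.1⁹ ≈794.28 reaches it, so n = 9.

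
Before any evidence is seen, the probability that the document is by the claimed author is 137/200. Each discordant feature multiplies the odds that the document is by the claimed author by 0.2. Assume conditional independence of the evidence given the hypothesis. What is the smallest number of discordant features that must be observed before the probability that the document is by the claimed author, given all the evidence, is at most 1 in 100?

4

Prior odds = 0.685/0.315 = 137/63.
Likelihood ratio per discordant feature = 0.2.
Target odds: 0.01 ÷ 0.99 = 1/99.
Require 0.2ⁿ ≤ 1/99 ÷ (137/63) = 7/1507.
0.2³ = 0.008 is still above 7/1507 but 0.2⁴ = 0.0016 is at or below it, so n = 4.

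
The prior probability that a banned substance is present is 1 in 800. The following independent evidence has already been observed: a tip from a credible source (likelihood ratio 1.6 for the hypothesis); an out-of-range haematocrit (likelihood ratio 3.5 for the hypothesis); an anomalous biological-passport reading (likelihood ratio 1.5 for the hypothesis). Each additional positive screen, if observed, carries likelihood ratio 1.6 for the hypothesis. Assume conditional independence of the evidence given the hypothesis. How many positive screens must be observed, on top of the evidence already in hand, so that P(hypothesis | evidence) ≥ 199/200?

21

Prior odds = 0.00125/0.99875 = 1/799.
Combined Bayes factor of the evidence already in hand = 1.6 × 3.5 × 1.5 = 8.4.
Odds after that evidence = (1/799) × 8.4 = 42/3995.
Target odds = 0.995/0.005 = 199.
Need 1.6ⁿ ≥ 199 ÷ (42/3995) = 795005/42.
1.6²⁰ ≈12089.3 falls short of 795005/42 but 1.6²¹ ≈19342.8 reaches it, so n = 21.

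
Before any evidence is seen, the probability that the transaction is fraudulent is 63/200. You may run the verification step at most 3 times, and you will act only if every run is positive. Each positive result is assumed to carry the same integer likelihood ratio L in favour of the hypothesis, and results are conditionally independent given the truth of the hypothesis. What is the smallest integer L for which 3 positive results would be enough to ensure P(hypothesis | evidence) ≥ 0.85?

3

Prior odds = 0.315/0.685 = 63/137.
Target odds = 0.85/0.15 = 17/3.
Need L³ ≥ 17/3 ÷ (63/137) = 2329/189.
2³ = 8 < 2329/189 ≤ 27 = 3³, so L = 3.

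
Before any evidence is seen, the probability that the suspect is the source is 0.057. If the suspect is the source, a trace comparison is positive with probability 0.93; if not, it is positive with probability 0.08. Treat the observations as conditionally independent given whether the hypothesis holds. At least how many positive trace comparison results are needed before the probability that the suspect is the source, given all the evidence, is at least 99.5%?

Prior odds = 0.057/0.943 = 57/943.
Likelihood ratio of a positive = 0.93/0.08 = 11.625.
Target posterior odds = 0.995/0.005 = 199.
Need (57/943) × 11.625ⁿ ≥ 199, i.e. 11.625ⁿ ≥ 187657/57.
11.625³ = 804357/512 falls short of 187657/57 but 11.625⁴ = 74805201/4096 reaches it, so n = 4.

4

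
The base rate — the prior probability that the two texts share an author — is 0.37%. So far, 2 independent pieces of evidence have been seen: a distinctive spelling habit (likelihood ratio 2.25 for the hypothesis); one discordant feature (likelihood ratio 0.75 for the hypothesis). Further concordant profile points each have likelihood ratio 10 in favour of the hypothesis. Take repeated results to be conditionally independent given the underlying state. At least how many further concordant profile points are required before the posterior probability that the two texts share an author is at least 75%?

Prior odds = 0.0037/0.9963 = 37/9963.
Combined Bayes factor of the evidence already in hand = 2.25 × 0.75 = 1.6875.
Odds after that evidence = (37/9963) × 1.6875 = 37/5904.
Target odds = 0.75/0.25 = 3.
Need 10ⁿ ≥ 3 ÷ (37/5904) = 17712/37.
10² = 100 falls short of 17712/37 but 10³ = 1000 reaches it, so n = 3.

3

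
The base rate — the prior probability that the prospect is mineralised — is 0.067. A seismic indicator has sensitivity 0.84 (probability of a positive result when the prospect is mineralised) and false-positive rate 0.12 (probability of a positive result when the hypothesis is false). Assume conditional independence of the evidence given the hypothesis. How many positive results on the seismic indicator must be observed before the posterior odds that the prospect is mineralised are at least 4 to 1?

Prior odds: 0.067 ÷ 0.933 = 67/933.
Likelihood ratio of a positive result = 0.84/0.12 = 7.
Target odds = 4.
Need (67/933) × 7ⁿ ≥ 4, i.e. 7ⁿ ≥ 3732/67.
7² = 49 falls short of 3732/67 but 7³ = 343 reaches it, so n = 3.

3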